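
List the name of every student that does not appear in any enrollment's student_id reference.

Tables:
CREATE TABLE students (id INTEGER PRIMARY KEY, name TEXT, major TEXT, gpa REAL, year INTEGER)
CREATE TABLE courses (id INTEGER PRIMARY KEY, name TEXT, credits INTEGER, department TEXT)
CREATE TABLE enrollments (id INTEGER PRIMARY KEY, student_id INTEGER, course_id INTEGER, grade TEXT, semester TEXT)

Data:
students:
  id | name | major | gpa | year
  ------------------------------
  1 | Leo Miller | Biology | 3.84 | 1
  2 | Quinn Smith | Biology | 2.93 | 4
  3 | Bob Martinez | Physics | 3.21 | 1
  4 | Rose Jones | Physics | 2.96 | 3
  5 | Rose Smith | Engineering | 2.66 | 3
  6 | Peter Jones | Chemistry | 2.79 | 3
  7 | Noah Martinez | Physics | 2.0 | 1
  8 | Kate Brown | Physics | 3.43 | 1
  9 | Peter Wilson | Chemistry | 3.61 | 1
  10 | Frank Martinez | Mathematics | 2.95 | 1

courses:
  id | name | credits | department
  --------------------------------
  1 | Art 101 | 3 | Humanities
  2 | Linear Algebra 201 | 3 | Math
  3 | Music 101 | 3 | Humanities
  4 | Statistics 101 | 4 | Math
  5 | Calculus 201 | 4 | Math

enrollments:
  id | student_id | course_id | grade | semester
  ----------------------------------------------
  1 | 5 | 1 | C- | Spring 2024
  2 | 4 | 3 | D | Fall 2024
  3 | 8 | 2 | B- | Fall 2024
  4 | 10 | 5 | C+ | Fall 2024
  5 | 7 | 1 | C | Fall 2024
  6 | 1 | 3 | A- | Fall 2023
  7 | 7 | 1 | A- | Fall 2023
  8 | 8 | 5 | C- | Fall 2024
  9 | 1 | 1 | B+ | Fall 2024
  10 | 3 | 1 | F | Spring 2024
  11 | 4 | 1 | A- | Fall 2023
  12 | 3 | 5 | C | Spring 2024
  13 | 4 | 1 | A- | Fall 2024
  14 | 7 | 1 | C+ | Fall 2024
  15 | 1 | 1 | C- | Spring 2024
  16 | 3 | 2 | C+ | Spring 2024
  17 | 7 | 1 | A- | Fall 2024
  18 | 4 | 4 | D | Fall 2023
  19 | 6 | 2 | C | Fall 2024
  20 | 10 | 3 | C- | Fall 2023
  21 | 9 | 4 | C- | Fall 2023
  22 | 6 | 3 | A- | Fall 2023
SELECT p.name FROM students p LEFT JOIN enrollments c ON c.student_id = p.id WHERE c.id IS NULL

Execution result:
Quinn Smith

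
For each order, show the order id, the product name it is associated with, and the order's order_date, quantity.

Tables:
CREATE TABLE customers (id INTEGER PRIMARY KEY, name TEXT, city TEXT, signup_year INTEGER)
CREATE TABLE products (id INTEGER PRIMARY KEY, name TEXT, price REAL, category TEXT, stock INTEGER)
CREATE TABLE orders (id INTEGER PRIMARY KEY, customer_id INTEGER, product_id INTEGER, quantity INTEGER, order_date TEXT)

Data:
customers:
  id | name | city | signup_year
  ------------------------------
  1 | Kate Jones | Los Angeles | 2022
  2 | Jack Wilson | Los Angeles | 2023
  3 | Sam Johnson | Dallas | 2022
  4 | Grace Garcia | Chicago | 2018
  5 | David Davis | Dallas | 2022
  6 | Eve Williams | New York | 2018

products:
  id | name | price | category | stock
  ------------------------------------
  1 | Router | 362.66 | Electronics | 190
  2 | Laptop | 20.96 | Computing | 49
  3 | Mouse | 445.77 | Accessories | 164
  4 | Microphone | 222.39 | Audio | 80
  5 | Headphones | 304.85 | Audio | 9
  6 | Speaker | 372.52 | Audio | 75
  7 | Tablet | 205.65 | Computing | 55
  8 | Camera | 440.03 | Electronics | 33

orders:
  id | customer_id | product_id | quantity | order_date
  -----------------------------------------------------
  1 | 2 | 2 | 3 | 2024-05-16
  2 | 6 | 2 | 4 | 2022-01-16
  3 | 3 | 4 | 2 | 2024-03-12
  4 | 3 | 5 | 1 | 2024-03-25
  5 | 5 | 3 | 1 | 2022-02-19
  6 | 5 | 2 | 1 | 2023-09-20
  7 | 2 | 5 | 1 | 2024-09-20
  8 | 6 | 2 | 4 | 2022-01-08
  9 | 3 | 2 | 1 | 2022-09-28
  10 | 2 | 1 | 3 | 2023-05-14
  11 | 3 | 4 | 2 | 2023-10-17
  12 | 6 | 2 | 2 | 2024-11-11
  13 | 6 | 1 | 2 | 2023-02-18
SELECT c.id, p.name AS product, c.order_date, c.quantity FROM orders c JOIN products p ON c.product_id = p.id

Execution result:
id | product | order_date | quantity
1 | Laptop | 2024-05-16 | 3
2 | Laptop | 2022-01-16 | 4
3 | Microphone | 2024-03-12 | 2
4 | Headphones | 2024-03-25 | 1
5 | Mouse | 2022-02-19 | 1
6 | Laptop | 2023-09-20 | 1
7 | Headphones | 2024-09-20 | 1
8 | Laptop | 2022-01-08 | 4
9 | Laptop | 2022-09-28 | 1
10 | Router | 2023-05-14 | 3
11 | Microphone | 2023-10-17 | 2
12 | Laptop | 2024-11-11 | 2
13 | Router | 2023-02-18 | 2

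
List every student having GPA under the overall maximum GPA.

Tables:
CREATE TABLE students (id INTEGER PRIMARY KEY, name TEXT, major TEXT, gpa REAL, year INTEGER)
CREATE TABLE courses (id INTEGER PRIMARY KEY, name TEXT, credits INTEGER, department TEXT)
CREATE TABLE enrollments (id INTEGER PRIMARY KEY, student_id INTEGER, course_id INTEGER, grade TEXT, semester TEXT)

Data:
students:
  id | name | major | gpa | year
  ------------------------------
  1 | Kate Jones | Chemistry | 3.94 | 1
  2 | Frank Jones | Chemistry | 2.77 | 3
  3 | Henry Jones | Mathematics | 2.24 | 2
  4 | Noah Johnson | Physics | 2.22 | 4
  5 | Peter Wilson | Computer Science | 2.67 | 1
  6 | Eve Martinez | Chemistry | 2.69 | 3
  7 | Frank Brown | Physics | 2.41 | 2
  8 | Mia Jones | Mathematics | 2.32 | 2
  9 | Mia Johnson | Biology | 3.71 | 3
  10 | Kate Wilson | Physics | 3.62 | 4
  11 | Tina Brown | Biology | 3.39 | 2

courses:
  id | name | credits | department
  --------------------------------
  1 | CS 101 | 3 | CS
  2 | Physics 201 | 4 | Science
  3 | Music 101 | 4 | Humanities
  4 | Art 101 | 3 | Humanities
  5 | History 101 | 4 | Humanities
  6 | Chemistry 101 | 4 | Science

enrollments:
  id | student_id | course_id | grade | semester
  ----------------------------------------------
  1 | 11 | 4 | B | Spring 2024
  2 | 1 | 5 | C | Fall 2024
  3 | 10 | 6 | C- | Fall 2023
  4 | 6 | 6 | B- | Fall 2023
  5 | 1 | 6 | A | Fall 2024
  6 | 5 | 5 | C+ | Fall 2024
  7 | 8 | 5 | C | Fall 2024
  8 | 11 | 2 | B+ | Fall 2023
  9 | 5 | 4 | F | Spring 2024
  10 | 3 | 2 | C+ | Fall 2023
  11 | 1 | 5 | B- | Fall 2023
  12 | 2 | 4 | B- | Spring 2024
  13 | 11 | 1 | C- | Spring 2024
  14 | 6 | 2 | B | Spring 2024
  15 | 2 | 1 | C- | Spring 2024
SELECT name, gpa FROM students WHERE gpa < (SELECT MAX(gpa) FROM students)

Execution result:
name | gpa
Frank Jones | 2.77
Henry Jones | 2.24
Noah Johnson | 2.22
Peter Wilson | 2.67
Eve Martinez | 2.69
Frank Brown | 2.41
Mia Jones | 2.32
Mia Johnson | 3.71
Kate Wilson | 3.62
Tina Brown | 3.39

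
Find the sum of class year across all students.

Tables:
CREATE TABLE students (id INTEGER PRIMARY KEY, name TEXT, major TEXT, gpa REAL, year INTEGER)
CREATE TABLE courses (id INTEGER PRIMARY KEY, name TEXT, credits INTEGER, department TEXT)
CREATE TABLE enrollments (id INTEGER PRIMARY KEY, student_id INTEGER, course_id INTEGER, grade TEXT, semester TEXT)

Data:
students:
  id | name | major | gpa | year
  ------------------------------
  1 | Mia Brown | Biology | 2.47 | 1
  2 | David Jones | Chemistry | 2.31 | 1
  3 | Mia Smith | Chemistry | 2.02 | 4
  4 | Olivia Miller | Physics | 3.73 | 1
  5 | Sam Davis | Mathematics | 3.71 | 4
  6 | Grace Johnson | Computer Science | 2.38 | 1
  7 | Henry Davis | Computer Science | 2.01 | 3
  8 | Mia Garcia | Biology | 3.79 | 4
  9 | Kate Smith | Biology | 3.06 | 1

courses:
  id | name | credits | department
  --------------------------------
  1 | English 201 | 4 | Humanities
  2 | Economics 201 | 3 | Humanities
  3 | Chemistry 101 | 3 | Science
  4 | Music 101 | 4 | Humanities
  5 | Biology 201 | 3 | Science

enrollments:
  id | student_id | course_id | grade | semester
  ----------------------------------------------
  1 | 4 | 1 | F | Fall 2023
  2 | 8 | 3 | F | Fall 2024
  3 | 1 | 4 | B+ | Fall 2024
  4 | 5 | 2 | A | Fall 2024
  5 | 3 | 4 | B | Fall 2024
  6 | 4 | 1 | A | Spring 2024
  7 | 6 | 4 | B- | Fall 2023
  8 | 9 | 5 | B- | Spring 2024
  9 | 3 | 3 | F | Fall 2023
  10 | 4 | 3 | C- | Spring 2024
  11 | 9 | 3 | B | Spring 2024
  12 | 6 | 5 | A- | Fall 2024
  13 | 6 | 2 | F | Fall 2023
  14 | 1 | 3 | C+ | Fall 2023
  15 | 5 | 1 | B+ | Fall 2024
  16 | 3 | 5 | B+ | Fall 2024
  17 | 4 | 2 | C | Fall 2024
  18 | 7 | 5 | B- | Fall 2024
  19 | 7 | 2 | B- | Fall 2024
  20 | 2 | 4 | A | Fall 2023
SELECT SUM(year) FROM students

Execution result:
20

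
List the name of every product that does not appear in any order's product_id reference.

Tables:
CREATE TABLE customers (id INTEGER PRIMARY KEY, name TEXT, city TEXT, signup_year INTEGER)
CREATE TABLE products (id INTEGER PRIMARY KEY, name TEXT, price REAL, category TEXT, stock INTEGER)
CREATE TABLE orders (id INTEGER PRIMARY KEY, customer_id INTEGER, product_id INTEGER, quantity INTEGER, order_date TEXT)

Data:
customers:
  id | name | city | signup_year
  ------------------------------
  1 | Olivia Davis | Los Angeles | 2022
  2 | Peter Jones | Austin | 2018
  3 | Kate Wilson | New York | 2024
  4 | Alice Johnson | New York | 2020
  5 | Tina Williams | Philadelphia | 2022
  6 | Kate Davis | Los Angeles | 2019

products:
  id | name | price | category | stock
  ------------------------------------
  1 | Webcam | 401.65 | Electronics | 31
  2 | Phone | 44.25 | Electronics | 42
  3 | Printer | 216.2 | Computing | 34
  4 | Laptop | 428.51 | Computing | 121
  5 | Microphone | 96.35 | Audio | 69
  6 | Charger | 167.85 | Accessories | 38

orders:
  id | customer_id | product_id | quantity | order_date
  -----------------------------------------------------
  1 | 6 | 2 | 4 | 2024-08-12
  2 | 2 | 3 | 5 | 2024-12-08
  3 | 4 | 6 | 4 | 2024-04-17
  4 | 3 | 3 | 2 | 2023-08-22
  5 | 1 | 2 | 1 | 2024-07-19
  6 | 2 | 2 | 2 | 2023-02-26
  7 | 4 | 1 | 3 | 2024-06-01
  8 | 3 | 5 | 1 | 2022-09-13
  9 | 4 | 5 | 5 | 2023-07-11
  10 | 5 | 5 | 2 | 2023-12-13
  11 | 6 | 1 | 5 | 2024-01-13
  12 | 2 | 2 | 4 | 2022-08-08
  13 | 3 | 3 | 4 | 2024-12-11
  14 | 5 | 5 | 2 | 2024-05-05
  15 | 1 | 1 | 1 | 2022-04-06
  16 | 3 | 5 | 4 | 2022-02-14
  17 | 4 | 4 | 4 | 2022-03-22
SELECT p.name FROM products p LEFT JOIN orders c ON c.product_id = p.id WHERE c.id IS NULL

Execution result:
(no rows)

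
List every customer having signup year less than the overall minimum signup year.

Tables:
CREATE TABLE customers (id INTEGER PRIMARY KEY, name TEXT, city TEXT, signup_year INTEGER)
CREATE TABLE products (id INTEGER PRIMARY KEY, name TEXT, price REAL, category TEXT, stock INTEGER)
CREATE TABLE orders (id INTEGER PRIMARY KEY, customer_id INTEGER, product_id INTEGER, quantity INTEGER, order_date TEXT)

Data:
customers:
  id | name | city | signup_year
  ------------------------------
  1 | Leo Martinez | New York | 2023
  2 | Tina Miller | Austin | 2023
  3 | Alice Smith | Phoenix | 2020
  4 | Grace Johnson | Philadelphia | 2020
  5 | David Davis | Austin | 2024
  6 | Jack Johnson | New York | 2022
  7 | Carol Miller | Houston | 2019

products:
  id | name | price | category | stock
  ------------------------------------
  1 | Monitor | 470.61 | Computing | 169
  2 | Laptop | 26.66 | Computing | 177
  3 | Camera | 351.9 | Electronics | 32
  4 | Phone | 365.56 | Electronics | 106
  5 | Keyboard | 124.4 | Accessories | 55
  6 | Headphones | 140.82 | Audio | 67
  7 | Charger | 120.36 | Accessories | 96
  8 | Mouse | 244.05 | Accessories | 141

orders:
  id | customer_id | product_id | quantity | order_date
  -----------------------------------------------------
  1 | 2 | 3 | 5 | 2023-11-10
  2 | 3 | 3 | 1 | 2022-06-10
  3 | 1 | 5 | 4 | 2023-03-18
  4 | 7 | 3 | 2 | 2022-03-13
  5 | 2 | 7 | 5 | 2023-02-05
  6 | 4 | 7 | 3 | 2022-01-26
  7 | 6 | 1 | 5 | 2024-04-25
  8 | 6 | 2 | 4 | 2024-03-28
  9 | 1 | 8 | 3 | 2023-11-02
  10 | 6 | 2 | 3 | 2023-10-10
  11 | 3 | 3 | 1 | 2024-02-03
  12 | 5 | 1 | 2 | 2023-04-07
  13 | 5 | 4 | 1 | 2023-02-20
SELECT name, signup_year FROM customers WHERE signup_year < (SELECT MIN(signup_year) FROM customers)

Execution result:
(no rows)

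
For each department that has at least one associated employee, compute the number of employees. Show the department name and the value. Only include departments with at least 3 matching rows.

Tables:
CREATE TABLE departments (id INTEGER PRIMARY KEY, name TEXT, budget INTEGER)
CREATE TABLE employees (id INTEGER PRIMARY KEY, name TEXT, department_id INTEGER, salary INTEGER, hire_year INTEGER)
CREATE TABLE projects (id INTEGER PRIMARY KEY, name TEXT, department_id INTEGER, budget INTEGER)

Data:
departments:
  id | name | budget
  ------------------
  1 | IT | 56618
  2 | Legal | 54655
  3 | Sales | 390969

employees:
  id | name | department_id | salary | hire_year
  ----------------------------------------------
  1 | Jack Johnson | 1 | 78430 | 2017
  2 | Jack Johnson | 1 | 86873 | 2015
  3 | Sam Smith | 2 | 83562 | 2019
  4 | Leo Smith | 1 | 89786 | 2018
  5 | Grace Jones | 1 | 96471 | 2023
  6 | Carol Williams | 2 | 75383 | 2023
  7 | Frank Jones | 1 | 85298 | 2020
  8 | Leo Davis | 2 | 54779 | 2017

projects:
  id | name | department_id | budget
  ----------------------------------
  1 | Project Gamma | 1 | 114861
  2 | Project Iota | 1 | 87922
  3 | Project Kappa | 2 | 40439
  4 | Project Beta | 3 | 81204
SELECT p.name, COUNT(*) AS n FROM employees c JOIN departments p ON c.department_id = p.id GROUP BY p.id, p.name HAVING COUNT(*) >= 3

Execution result:
name | n
IT | 5
Legal | 3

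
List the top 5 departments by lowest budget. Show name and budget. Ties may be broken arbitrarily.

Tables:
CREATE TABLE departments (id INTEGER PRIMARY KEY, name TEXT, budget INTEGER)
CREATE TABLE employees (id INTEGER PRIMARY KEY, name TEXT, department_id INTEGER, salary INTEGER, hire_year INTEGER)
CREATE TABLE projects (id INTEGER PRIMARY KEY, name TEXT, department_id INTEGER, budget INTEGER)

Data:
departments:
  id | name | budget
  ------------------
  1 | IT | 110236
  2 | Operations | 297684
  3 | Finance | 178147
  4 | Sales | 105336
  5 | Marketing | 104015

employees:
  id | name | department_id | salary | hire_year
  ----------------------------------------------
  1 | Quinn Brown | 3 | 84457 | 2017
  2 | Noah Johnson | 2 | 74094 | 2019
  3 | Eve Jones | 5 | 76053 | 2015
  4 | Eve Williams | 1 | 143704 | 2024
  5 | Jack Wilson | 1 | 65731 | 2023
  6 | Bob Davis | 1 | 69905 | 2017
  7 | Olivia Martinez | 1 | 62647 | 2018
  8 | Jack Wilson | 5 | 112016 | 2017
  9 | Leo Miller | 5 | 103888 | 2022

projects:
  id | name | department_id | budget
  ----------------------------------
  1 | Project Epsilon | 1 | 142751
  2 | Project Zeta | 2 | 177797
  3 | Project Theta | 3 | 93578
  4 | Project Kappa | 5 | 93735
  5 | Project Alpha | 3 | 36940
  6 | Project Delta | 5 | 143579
SELECT name, budget FROM departments ORDER BY budget ASC LIMIT 5

Execution result:
name | budget
Marketing | 104015
Sales | 105336
IT | 110236
Finance | 178147
Operations | 297684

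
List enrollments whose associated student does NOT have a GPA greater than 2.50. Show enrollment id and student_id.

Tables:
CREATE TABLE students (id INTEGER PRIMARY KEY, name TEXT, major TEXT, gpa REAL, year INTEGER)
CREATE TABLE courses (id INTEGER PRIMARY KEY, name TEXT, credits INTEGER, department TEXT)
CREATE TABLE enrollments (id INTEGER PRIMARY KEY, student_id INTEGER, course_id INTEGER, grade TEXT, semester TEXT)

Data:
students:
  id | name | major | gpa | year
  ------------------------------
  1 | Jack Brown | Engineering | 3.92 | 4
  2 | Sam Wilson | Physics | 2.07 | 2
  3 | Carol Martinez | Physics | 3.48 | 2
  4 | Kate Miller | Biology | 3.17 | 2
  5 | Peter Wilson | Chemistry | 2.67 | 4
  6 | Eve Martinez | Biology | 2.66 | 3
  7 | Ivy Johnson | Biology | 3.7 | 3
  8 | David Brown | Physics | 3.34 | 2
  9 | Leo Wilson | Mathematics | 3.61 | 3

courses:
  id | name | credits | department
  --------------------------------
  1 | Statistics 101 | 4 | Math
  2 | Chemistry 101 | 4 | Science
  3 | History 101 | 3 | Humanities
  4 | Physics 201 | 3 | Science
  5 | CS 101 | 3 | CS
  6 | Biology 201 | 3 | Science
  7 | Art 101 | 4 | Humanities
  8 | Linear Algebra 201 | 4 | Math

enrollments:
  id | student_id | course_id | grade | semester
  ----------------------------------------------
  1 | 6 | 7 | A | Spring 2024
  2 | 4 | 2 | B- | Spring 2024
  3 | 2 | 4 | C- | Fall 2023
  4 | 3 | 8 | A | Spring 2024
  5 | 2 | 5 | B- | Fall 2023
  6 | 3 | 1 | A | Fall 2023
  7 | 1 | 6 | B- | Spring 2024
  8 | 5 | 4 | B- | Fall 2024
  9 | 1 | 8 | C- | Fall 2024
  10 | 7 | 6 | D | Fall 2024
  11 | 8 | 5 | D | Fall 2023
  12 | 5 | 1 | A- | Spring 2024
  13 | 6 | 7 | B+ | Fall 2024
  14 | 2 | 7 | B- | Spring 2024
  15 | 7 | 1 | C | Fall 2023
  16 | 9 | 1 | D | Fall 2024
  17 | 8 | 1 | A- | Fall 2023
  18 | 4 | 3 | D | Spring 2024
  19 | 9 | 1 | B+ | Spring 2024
SELECT id, student_id FROM enrollments WHERE student_id NOT IN (SELECT id FROM students WHERE gpa > 2.5)

Execution result:
id | student_id
3 | 2
5 | 2
14 | 2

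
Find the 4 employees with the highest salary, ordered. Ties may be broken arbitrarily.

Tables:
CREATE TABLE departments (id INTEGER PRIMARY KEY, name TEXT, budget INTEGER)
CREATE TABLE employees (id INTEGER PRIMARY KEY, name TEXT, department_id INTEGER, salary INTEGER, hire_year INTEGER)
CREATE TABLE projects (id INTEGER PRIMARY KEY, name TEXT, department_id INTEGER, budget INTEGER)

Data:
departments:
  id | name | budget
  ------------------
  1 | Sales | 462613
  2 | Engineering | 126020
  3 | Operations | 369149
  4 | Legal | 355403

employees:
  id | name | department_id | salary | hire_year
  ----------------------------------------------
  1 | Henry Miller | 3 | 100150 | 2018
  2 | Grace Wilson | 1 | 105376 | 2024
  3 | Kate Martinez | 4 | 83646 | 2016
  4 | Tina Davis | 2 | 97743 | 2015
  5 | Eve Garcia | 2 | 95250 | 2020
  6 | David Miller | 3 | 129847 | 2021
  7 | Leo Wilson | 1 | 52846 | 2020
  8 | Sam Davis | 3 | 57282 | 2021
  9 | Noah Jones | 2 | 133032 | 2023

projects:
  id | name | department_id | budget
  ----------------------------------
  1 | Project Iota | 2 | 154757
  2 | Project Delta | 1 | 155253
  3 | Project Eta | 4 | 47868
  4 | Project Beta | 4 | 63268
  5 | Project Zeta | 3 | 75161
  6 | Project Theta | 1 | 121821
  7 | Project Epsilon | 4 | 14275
SELECT name, salary FROM employees ORDER BY salary DESC LIMIT 4

Execution result:
name | salary
Noah Jones | 133032
David Miller | 129847
Grace Wilson | 105376
Henry Miller | 100150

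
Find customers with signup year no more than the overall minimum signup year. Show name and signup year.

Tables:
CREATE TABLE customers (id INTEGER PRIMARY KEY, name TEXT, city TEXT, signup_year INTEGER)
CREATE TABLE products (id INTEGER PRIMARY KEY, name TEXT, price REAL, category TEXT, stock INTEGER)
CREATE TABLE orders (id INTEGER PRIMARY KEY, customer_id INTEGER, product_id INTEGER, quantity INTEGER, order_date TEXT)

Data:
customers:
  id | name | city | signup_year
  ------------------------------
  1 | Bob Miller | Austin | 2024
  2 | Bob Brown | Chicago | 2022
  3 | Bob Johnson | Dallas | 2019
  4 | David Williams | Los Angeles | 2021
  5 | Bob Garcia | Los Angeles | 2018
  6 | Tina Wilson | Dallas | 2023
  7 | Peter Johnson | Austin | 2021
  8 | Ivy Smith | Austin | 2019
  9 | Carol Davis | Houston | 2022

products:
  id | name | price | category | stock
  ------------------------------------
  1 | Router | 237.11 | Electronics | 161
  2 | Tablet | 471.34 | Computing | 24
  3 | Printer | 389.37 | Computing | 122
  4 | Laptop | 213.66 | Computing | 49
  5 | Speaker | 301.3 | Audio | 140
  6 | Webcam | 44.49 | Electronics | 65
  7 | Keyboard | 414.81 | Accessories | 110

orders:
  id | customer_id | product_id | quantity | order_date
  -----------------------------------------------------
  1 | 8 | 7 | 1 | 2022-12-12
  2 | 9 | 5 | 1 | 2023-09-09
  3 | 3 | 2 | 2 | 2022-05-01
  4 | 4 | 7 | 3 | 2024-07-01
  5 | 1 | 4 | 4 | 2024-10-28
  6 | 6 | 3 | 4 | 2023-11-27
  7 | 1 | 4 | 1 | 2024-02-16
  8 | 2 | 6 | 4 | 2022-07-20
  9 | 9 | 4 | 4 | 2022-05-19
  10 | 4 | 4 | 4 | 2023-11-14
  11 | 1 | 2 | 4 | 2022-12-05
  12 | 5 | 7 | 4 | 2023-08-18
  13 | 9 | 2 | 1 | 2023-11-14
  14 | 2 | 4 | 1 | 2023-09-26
SELECT name, signup_year FROM customers WHERE signup_year <= (SELECT MIN(signup_year) FROM customers)

Execution result:
name | signup_year
Bob Garcia | 2018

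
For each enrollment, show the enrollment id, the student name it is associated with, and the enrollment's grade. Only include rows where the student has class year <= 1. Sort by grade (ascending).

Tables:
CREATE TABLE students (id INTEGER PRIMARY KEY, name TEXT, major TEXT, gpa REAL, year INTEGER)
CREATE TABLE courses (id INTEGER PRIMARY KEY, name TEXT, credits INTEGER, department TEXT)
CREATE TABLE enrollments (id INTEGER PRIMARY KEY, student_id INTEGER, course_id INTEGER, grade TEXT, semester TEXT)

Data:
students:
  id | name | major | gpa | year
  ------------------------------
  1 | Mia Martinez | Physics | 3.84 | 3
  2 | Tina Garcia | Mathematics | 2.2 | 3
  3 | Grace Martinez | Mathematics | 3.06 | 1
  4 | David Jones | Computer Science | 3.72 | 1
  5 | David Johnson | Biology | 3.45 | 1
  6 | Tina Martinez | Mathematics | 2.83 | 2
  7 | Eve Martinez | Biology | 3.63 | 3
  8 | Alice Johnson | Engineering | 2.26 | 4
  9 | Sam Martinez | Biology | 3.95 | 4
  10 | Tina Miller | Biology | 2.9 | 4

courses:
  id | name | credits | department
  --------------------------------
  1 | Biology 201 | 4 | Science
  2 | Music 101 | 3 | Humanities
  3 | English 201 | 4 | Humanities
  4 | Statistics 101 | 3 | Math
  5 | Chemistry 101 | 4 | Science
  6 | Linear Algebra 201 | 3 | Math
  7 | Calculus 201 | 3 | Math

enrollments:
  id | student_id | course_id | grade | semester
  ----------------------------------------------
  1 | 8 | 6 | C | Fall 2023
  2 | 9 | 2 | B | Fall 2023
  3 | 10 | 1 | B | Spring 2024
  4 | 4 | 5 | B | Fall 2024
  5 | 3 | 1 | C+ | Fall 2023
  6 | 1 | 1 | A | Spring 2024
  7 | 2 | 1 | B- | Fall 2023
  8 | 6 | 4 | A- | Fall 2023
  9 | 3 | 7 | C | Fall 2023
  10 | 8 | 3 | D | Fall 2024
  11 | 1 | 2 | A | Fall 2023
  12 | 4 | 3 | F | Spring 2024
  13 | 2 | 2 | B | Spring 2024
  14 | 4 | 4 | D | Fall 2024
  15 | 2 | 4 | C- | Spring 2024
SELECT c.id, p.name AS student, c.grade FROM enrollments c JOIN students p ON c.student_id = p.id WHERE p.year <= 1 ORDER BY c.grade ASC

Execution result:
id | student | grade
4 | David Jones | B
9 | Grace Martinez | C
5 | Grace Martinez | C+
14 | David Jones | D
12 | David Jones | F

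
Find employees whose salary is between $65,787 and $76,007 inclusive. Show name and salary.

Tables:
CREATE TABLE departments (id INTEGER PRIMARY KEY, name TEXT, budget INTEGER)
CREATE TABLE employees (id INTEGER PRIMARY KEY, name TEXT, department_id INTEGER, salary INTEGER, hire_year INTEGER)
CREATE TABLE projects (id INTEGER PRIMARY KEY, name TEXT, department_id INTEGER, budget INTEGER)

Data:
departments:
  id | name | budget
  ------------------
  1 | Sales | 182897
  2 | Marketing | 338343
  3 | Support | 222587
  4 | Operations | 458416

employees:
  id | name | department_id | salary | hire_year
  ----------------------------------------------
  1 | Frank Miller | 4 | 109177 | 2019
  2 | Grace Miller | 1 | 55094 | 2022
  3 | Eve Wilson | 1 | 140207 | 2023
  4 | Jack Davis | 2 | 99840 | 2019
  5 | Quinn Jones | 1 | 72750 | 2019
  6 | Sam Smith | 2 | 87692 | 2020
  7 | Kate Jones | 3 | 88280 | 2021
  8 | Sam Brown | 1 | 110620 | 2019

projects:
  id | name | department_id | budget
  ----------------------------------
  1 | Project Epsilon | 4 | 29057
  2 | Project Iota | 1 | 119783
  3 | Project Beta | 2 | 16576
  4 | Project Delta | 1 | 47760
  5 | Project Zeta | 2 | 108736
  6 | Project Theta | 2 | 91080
SELECT name, salary FROM employees WHERE salary BETWEEN 65787 AND 76007

Execution result:
name | salary
Quinn Jones | 72750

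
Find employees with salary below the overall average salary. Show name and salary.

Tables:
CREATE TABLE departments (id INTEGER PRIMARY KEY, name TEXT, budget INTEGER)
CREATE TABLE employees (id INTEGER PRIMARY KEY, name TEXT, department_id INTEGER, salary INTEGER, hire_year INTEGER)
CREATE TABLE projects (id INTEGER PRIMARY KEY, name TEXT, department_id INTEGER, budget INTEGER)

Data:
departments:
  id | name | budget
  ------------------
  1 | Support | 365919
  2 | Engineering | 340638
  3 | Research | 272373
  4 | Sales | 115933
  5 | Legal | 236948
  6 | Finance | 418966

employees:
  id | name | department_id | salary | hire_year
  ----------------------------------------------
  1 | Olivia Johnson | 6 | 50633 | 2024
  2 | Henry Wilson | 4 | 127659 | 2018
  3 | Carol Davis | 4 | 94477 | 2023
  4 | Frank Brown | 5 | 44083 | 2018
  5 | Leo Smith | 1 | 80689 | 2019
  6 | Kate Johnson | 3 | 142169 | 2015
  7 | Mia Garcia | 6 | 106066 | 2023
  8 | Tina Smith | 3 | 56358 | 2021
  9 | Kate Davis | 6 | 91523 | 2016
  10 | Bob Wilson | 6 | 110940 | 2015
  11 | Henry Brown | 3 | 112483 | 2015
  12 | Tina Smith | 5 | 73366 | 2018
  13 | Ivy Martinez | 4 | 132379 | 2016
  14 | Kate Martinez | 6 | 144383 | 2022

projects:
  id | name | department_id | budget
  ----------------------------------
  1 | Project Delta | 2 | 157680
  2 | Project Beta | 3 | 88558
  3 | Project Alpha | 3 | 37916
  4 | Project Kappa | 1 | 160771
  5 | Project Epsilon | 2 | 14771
SELECT name, salary FROM employees WHERE salary < (SELECT AVG(salary) FROM employees)

Execution result:
name | salary
Olivia Johnson | 50633
Carol Davis | 94477
Frank Brown | 44083
Leo Smith | 80689
Tina Smith | 56358
Kate Davis | 91523
Tina Smith | 73366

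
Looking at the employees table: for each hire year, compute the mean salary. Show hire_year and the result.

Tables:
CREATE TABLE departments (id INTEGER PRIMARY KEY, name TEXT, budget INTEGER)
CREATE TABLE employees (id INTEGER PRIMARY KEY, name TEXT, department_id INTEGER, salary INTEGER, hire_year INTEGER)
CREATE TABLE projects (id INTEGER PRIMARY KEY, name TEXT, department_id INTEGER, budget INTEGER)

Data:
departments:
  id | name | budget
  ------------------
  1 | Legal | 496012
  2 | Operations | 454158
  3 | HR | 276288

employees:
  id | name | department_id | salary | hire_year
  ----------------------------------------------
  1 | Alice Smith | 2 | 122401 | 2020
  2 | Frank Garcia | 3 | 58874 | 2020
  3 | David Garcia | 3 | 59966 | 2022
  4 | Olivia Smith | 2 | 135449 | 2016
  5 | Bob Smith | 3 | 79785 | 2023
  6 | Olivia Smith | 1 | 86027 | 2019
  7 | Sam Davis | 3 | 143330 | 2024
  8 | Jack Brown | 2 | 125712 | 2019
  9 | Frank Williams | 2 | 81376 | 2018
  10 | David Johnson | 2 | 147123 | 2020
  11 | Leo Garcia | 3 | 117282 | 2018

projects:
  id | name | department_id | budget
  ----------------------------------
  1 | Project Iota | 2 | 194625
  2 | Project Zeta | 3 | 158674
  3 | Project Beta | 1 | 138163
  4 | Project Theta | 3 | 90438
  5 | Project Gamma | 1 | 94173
SELECT hire_year, AVG(salary) AS avg_salary FROM employees GROUP BY hire_year

Execution result:
hire_year | avg_salary
2016 | 135449.00
2018 | 99329.00
2019 | 105869.50
2020 | 109466.00
2022 | 59966.00
2023 | 79785.00
2024 | 143330.00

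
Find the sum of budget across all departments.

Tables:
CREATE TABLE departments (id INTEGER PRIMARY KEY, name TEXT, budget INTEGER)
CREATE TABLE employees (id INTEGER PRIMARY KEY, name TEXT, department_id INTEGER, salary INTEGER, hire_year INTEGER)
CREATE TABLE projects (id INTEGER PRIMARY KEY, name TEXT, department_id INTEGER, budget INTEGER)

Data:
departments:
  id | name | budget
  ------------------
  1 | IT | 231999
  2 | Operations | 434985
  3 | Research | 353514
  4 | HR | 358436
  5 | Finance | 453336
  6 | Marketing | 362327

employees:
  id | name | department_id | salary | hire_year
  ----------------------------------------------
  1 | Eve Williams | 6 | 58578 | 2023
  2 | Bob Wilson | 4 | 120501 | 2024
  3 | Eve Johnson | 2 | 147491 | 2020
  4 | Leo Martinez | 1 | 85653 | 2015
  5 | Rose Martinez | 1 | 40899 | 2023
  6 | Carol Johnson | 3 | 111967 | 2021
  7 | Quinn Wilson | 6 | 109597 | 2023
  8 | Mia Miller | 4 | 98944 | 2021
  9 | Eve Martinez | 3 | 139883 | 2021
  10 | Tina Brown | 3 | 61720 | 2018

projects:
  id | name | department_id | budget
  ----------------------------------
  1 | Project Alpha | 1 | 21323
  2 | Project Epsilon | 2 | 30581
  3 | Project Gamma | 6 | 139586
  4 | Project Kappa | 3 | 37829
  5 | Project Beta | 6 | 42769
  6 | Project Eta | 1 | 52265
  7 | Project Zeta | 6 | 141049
SELECT SUM(budget) FROM departments

Execution result:
2194597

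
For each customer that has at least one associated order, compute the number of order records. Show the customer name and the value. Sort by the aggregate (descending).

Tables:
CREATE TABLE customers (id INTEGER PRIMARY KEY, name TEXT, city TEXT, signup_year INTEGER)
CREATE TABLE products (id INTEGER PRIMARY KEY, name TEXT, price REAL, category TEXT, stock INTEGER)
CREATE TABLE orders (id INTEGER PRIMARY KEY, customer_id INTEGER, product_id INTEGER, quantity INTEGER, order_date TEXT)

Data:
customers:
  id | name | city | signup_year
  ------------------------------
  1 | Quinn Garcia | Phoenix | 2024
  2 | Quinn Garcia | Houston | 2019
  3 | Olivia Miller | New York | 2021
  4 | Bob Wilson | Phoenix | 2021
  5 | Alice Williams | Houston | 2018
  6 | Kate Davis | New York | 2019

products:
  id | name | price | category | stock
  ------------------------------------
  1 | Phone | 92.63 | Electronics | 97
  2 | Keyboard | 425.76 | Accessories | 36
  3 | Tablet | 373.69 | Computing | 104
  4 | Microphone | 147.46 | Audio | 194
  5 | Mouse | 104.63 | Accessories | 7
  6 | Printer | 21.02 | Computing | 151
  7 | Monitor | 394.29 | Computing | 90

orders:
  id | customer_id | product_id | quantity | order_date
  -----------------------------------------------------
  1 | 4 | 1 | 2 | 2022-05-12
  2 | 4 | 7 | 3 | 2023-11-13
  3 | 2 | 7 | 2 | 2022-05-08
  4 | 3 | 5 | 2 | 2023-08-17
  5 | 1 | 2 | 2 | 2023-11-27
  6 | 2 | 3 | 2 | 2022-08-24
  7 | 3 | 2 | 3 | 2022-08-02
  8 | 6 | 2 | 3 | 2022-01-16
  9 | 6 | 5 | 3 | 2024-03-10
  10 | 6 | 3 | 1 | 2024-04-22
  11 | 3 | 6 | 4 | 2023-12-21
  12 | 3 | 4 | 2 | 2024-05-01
SELECT p.name, COUNT(*) AS n FROM orders c JOIN customers p ON c.customer_id = p.id GROUP BY p.id, p.name ORDER BY n DESC

Execution result:
name | n
Olivia Miller | 4
Kate Davis | 3
Quinn Garcia | 2
Bob Wilson | 2
Quinn Garcia | 1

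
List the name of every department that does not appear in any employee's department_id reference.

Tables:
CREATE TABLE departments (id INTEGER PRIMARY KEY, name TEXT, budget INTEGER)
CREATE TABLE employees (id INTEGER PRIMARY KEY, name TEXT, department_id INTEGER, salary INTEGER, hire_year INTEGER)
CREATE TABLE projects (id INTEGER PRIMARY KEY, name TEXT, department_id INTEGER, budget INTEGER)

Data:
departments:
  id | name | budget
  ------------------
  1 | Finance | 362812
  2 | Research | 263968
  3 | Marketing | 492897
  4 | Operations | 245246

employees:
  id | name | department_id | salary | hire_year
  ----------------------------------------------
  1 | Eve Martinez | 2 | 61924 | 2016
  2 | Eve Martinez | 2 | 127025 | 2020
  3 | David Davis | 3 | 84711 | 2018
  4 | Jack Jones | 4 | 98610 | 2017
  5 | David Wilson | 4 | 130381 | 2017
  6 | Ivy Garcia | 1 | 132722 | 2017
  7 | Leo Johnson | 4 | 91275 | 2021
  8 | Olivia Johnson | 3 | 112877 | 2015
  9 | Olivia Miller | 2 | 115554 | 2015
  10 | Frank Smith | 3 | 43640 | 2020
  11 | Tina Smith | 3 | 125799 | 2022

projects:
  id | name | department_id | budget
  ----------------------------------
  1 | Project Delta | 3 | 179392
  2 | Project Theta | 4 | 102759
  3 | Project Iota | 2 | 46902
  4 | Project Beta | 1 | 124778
SELECT p.name FROM departments p LEFT JOIN employees c ON c.department_id = p.id WHERE c.id IS NULL

Execution result:
(no rows)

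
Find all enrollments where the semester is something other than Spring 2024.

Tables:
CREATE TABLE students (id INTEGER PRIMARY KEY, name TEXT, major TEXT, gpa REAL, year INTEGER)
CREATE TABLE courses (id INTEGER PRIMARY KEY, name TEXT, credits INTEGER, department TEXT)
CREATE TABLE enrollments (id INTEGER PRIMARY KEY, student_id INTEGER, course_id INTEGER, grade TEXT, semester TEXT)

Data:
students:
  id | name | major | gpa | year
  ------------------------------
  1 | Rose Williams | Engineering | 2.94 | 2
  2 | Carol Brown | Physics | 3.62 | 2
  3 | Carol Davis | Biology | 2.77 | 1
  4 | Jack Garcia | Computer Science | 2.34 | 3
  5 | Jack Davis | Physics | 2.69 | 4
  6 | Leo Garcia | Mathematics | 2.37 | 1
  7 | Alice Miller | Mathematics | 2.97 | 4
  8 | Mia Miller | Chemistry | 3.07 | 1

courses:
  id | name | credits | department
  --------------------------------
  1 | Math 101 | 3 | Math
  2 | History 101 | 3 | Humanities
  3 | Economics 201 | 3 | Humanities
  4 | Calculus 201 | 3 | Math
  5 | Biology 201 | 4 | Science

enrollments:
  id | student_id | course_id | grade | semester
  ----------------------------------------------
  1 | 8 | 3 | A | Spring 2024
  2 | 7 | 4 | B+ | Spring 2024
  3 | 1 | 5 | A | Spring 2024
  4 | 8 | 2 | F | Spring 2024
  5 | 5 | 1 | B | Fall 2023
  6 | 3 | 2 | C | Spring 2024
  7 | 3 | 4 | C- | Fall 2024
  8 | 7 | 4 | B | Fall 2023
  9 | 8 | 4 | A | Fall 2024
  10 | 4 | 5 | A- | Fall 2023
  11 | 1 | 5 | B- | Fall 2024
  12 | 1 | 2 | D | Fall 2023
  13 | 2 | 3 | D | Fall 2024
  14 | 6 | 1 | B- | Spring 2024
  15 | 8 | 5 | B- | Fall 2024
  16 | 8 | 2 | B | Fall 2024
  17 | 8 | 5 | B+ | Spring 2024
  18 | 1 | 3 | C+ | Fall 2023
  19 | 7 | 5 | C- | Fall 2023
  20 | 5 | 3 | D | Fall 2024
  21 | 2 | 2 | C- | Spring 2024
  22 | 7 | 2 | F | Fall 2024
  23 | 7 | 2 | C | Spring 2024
SELECT id, semester FROM enrollments WHERE semester <> 'Spring 2024'

Execution result:
id | semester
5 | Fall 2023
7 | Fall 2024
8 | Fall 2023
9 | Fall 2024
10 | Fall 2023
11 | Fall 2024
12 | Fall 2023
13 | Fall 2024
15 | Fall 2024
16 | Fall 2024
18 | Fall 2023
19 | Fall 2023
20 | Fall 2024
22 | Fall 2024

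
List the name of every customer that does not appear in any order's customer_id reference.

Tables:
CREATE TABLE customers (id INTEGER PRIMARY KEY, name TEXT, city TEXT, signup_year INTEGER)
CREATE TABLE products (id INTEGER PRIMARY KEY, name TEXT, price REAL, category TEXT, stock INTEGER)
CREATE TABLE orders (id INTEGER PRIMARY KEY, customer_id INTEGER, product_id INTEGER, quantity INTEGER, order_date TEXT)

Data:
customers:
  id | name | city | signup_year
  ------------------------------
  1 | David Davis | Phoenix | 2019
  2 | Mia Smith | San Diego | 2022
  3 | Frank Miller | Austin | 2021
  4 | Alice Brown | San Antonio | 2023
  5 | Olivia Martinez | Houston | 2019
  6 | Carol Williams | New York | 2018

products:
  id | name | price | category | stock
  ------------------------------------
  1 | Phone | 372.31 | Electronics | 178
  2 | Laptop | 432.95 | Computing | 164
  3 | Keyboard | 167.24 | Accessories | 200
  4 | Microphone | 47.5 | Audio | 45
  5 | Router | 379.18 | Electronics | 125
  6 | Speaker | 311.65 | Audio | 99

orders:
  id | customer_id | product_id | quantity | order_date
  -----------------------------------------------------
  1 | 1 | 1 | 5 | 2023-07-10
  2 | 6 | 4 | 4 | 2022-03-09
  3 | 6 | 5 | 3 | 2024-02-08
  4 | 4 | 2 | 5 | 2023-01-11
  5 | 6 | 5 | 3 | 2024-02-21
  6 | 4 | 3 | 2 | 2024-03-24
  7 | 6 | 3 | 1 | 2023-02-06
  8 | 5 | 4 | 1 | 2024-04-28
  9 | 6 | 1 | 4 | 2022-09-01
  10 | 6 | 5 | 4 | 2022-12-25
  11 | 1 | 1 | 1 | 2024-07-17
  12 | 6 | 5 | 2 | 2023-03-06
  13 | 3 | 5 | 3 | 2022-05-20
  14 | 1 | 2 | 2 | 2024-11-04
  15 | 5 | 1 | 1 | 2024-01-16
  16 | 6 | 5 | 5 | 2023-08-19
SELECT p.name FROM customers p LEFT JOIN orders c ON c.customer_id = p.id WHERE c.id IS NULL

Execution result:
Mia Smith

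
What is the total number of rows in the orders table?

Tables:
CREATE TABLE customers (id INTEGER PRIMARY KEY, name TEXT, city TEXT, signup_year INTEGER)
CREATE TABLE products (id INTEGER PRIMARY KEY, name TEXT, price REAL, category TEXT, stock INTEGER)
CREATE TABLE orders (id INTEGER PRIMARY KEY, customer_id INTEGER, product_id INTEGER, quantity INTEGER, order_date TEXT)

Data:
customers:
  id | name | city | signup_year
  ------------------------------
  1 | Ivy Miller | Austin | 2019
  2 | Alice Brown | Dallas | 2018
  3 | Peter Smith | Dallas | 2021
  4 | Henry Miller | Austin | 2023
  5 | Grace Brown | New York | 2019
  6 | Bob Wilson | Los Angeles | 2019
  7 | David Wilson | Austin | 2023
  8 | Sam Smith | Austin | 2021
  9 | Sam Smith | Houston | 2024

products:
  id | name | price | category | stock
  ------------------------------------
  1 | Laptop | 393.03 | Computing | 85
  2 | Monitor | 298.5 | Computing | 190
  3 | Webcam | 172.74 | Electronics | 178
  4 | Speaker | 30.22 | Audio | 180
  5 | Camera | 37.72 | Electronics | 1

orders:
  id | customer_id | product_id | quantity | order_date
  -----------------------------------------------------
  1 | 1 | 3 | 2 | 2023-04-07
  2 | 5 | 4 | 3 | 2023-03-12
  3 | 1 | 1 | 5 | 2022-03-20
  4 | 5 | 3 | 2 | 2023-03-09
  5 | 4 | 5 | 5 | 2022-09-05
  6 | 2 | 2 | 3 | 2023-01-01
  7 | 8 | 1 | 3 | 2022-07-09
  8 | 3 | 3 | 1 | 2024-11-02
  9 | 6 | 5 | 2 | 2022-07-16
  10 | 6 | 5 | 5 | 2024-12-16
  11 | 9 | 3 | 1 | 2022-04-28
SELECT COUNT(*) FROM orders

Execution result:
11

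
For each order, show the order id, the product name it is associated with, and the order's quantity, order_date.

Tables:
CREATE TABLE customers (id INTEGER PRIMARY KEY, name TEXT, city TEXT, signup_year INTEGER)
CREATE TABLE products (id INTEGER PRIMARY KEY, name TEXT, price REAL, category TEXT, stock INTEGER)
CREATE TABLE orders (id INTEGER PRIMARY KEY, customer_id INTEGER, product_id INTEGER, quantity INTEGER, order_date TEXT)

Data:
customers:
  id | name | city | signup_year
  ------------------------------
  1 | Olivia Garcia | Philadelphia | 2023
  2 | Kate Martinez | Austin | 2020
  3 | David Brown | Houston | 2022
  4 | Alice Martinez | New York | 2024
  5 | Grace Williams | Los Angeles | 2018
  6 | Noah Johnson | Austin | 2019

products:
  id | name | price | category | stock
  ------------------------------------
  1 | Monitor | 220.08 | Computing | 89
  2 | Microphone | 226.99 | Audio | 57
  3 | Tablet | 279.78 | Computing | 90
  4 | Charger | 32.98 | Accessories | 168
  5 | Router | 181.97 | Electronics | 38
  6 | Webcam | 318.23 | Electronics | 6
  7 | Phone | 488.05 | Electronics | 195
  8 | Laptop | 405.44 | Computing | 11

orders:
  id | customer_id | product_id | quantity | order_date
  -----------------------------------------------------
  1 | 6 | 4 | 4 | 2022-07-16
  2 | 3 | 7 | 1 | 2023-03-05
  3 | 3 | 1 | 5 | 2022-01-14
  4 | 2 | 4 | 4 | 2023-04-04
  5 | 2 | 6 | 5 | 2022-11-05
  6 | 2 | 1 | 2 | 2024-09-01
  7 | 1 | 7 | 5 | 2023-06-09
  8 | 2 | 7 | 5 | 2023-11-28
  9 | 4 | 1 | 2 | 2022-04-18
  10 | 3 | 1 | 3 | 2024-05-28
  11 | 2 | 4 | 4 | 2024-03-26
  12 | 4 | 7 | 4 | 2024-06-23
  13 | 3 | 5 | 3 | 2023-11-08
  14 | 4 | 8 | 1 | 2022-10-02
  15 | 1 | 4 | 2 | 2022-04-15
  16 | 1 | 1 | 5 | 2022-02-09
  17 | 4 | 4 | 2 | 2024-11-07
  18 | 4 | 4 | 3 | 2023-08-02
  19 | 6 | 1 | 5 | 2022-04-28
SELECT c.id, p.name AS product, c.quantity, c.order_date FROM orders c JOIN products p ON c.product_id = p.id

Execution result:
id | product | quantity | order_date
1 | Charger | 4 | 2022-07-16
2 | Phone | 1 | 2023-03-05
3 | Monitor | 5 | 2022-01-14
4 | Charger | 4 | 2023-04-04
5 | Webcam | 5 | 2022-11-05
6 | Monitor | 2 | 2024-09-01
7 | Phone | 5 | 2023-06-09
8 | Phone | 5 | 2023-11-28
9 | Monitor | 2 | 2022-04-18
10 | Monitor | 3 | 2024-05-28
11 | Charger | 4 | 2024-03-26
12 | Phone | 4 | 2024-06-23
13 | Router | 3 | 2023-11-08
14 | Laptop | 1 | 2022-10-02
15 | Charger | 2 | 2022-04-15
16 | Monitor | 5 | 2022-02-09
17 | Charger | 2 | 2024-11-07
18 | Charger | 3 | 2023-08-02
19 | Monitor | 5 | 2022-04-28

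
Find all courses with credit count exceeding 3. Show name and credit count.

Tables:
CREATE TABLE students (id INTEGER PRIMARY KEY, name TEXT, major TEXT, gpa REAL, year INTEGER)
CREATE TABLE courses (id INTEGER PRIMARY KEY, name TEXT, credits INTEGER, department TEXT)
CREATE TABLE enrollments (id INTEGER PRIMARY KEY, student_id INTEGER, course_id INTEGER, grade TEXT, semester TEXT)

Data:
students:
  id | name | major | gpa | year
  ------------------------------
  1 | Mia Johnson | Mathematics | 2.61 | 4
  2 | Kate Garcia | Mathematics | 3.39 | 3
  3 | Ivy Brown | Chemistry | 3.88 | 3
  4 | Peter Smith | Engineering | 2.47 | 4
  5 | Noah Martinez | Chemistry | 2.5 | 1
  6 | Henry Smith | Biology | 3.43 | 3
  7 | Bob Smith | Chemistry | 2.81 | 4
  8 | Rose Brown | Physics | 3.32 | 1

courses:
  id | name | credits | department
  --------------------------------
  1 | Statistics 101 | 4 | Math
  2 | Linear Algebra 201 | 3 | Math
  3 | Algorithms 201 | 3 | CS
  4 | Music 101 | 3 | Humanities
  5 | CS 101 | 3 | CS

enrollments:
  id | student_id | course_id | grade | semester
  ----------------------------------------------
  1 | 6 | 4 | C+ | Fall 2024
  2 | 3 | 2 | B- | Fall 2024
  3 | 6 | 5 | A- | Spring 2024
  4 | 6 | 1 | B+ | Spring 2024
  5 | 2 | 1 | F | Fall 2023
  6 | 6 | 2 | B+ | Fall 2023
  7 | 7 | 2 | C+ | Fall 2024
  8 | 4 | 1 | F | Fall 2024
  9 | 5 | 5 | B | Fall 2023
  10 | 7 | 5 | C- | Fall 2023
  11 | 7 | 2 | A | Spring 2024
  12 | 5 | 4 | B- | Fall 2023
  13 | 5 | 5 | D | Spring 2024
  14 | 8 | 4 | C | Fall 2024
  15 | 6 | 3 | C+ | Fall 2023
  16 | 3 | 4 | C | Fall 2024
SELECT name, credits FROM courses WHERE credits > 3

Execution result:
name | credits
Statistics 101 | 4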